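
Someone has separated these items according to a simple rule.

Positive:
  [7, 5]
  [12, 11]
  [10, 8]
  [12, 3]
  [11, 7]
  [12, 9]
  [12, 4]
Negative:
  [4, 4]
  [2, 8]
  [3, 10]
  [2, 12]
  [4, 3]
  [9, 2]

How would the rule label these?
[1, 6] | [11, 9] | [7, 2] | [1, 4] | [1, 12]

'Positive' ⟺ first > second AND sum ≥ 12.
[1, 6] — 1 < 6, 1+6 = 7, hence Negative.
[11, 9] — 11 > 9, 11+9 = 20, hence Positive.
[7, 2] — 7 > 2, 7+2 = 9, hence Negative.
[1, 4] — 1 < 4, 1+4 = 5, hence Negative.
[1, 12] — 1 < 12, 1+12 = 13, hence Negative.

Negative, Positive, Negative, Negative, Negative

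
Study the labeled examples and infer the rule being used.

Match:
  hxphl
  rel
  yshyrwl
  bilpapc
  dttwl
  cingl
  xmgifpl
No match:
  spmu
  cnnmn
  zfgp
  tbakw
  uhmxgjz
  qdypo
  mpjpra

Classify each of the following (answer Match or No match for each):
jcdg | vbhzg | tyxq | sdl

No match, No match, No match, Match

The distinguishing property — contains 'l' — holds for all the 'Match' cases and none of the 'No match' cases.
jcdg: No match (no 'l'). vbhzg: No match (no 'l'). tyxq: No match (no 'l'). sdl: Match (has 'l').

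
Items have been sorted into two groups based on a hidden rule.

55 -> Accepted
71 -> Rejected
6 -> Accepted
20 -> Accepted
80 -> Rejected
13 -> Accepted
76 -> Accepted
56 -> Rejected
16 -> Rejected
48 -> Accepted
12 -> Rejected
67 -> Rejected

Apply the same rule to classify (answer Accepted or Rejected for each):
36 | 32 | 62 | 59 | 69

Rejected, Rejected, Accepted, Rejected, Accepted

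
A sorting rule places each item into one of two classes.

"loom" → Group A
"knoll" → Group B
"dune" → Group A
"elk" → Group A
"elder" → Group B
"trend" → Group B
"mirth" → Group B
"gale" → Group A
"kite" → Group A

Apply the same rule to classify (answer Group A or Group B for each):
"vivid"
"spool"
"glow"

Every 'Group A' example satisfies: length ≤ 4. None of the 'Group B' examples do.
"vivid" → length 5 → Group B. "spool" → length 5 → Group B. "glow" → length 4 → Group A.

Group B, Group B, Group A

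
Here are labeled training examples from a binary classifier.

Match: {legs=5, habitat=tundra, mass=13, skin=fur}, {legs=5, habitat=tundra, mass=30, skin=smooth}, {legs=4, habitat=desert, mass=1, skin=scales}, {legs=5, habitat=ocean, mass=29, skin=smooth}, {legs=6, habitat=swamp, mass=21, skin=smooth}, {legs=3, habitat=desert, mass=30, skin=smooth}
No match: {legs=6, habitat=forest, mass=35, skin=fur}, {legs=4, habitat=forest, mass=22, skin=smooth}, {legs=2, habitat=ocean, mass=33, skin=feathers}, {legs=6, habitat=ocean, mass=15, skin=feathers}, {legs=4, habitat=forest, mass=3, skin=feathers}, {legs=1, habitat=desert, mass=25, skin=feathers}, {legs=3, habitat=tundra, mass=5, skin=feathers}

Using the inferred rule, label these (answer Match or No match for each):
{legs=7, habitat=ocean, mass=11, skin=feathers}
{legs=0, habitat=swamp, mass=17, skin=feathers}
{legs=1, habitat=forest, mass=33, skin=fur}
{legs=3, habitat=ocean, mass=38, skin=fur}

The pattern is that an item is 'Match' exactly when: skin is not feathers AND habitat is not forest.

No match, No match, No match, Match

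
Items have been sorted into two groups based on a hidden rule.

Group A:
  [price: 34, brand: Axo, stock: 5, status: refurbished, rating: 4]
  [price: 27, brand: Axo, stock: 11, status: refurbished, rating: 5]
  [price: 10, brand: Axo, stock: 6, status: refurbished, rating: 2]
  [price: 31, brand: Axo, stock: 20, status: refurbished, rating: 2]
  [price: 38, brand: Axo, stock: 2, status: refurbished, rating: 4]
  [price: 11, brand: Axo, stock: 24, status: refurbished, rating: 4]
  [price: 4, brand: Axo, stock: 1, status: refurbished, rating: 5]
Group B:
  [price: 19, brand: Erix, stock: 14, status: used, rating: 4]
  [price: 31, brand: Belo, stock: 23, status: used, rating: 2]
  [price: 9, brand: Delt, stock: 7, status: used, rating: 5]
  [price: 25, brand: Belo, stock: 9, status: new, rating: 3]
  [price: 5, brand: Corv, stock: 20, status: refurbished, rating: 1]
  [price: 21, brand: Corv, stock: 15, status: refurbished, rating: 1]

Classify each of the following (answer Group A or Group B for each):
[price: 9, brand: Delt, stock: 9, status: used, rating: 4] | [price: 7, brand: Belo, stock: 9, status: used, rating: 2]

One predicate separates the groups cleanly: brand is Axo.

Group B, Group B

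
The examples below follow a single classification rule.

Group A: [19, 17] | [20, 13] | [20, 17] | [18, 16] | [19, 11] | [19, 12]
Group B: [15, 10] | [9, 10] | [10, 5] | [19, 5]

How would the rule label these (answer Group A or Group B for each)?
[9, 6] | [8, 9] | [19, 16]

'Group A' ⟺ sum ≥ 30.
[9, 6]: 9+6 = 15 — fails the rule, so Group B.
[8, 9]: 8+9 = 17 — fails the rule, so Group B.
[19, 16]: 19+16 = 35 — checks out, so Group A.

Group B, Group B, Group A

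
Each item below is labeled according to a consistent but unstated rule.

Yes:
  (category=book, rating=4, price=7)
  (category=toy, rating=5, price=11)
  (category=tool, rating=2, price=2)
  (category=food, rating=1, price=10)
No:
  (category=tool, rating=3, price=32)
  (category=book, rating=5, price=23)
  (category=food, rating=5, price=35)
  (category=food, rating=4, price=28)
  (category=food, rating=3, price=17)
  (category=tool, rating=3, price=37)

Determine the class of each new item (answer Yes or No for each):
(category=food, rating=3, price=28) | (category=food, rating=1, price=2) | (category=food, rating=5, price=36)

No, Yes, No

Every 'Yes' example satisfies: price ≤ 11. None of the 'No' examples do.
No: (category=food, rating=3, price=28), since price = 28. Yes: (category=food, rating=1, price=2), since price = 2. No: (category=food, rating=5, price=36), since price = 36.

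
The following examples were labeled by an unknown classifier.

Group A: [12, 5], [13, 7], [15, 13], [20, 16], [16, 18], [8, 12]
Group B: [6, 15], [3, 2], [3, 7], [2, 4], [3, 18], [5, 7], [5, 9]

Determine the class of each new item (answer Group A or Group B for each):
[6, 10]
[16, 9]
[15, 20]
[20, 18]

Group B, Group A, Group A, Group A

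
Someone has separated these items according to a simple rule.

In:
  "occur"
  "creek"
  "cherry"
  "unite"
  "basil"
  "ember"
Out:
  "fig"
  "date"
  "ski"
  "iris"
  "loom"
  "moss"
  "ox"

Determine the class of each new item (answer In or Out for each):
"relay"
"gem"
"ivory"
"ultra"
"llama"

The pattern is that an item is 'In' exactly when: length ≥ 5.
"relay" — length 5, hence In. "gem" — length 3, hence Out. "ivory" — length 5, hence In. "ultra" — length 5, hence In. "llama" — length 5, hence In.

In, Out, In, In, In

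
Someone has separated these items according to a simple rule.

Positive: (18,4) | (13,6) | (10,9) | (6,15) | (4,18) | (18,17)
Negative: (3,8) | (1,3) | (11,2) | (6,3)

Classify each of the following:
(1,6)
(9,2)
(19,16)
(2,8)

The classifier is using: sum ≥ 19.

Negative, Negative, Positive, Negative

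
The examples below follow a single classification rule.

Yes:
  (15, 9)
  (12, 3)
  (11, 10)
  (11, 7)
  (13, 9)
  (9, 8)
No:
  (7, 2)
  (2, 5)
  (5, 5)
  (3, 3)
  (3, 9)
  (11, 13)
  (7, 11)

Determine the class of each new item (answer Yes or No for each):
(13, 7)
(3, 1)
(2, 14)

One predicate separates the groups cleanly: first > second AND sum ≥ 10.
(13, 7): 13 > 7, 13+7 = 20 — meets the rule, so Yes. (3, 1): 3 > 1, 3+1 = 4 — doesn't match, so No. (2, 14): 2 < 14, 2+14 = 16 — doesn't match, so No.

Yes, No, No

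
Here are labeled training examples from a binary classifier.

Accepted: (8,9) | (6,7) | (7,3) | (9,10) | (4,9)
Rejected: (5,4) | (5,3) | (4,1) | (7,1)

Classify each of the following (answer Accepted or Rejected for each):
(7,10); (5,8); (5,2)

Accepted, Accepted, Rejected

Rule: sum ≥ 10. This holds for each 'Accepted' example and fails for each 'Rejected' one.
(7,10): Accepted (7+10 = 17).
(5,8): Accepted (5+8 = 13).
(5,2): Rejected (5+2 = 7).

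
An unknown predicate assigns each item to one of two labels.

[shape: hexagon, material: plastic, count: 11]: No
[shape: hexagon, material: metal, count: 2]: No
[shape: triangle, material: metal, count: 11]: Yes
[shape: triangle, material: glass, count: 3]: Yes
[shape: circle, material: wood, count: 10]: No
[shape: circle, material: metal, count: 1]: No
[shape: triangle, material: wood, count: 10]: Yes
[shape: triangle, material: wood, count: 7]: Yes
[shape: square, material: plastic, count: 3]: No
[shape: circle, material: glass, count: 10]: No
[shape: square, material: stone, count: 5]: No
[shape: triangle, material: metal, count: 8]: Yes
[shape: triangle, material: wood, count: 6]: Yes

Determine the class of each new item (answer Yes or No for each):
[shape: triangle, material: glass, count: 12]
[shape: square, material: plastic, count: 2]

All 'Yes' examples share one property — shape is triangle — and every 'No' example lacks it.
[shape: triangle, material: glass, count: 12] → shape is triangle → Yes.
[shape: square, material: plastic, count: 2] → shape is square → No.

Yes, No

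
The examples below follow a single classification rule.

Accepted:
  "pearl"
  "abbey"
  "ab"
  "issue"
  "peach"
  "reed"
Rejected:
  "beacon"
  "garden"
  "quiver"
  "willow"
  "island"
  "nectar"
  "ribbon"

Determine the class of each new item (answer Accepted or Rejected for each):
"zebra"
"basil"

'Accepted' ⟺ length ≤ 5.
Accepted: "zebra", since length 5. Accepted: "basil", since length 5.

Accepted, Accepted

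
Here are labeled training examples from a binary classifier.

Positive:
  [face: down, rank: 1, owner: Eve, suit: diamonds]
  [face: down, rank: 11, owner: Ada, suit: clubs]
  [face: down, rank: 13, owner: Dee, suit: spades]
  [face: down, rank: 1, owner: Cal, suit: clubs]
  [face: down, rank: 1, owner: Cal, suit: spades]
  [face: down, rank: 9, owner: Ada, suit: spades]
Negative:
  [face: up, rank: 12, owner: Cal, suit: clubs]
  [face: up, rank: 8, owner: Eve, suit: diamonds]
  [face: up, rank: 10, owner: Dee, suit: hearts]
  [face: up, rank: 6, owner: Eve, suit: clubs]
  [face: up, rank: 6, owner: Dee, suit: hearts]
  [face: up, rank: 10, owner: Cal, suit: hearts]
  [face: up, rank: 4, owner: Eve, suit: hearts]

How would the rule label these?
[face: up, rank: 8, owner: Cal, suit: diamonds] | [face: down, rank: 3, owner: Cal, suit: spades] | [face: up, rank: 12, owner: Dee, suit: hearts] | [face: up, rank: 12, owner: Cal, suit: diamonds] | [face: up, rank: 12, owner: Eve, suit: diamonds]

The simplest hypothesis consistent with all the labels is: face is down.
[face: up, rank: 8, owner: Cal, suit: diamonds] — face is up, hence Negative.
[face: down, rank: 3, owner: Cal, suit: spades] — face is down, hence Positive.
[face: up, rank: 12, owner: Dee, suit: hearts] — face is up, hence Negative.
[face: up, rank: 12, owner: Cal, suit: diamonds] — face is up, hence Negative.
[face: up, rank: 12, owner: Eve, suit: diamonds] — face is up, hence Negative.

Negative, Positive, Negative, Negative, Negative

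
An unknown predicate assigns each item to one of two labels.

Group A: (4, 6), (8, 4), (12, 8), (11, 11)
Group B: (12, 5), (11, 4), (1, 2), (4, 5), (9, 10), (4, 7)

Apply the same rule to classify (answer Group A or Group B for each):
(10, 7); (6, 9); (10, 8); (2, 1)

Group B, Group B, Group A, Group B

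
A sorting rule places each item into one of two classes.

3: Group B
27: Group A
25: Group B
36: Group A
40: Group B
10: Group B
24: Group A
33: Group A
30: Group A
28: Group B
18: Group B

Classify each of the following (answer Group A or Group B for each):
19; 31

The distinguishing property — multiple of 3 AND at least 24 — holds for all the 'Group A' cases and none of the 'Group B' cases.

Group B, Group B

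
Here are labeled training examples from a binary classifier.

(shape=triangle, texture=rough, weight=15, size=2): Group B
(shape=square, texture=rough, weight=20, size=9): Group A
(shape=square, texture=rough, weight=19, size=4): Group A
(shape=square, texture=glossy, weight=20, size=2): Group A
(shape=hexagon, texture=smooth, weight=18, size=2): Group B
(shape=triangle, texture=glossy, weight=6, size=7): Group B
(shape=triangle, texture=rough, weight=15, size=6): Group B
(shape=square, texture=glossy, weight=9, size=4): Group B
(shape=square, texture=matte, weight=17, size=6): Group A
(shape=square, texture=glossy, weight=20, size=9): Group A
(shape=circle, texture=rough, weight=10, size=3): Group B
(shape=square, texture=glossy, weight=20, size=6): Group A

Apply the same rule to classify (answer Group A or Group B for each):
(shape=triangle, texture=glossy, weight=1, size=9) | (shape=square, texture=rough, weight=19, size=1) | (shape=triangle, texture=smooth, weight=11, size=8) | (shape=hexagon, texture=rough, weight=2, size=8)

Group B, Group A, Group B, Group B

The classifier is using: shape is square AND weight ≥ 10.
Group B: (shape=triangle, texture=glossy, weight=1, size=9), since shape is triangle, weight = 1. Group A: (shape=square, texture=rough, weight=19, size=1), since shape is square, weight = 19. Group B: (shape=triangle, texture=smooth, weight=11, size=8), since shape is triangle, weight = 11. Group B: (shape=hexagon, texture=rough, weight=2, size=8), since shape is hexagon, weight = 2.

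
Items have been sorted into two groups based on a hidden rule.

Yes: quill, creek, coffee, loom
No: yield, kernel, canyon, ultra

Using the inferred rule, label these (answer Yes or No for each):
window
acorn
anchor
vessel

No, No, No, Yes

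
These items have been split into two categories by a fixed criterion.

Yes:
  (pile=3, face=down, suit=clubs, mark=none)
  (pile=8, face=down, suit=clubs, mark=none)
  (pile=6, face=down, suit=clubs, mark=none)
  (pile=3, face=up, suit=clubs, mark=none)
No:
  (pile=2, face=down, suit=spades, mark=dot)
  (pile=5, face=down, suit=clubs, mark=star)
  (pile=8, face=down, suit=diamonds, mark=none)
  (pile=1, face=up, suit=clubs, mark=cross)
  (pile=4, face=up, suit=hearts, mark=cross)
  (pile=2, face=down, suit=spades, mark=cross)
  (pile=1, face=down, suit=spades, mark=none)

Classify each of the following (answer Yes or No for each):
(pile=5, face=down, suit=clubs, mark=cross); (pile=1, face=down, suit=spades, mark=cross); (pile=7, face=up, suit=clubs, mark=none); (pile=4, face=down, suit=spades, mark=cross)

One predicate separates the groups cleanly: mark is none AND suit is clubs.
No: (pile=5, face=down, suit=clubs, mark=cross), since mark is cross, suit is clubs. No: (pile=1, face=down, suit=spades, mark=cross), since mark is cross, suit is spades. Yes: (pile=7, face=up, suit=clubs, mark=none), since mark is none, suit is clubs. No: (pile=4, face=down, suit=spades, mark=cross), since mark is cross, suit is spades.

No, No, Yes, No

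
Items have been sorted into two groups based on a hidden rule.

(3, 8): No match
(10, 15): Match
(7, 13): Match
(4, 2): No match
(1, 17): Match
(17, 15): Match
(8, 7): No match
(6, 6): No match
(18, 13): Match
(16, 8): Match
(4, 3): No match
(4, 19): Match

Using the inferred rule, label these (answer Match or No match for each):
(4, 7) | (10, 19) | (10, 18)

No match, Match, Match

All 'Match' examples share one property — sum ≥ 18 — and every 'No match' example lacks it.
(4, 7): No match (4+7 = 11).
(10, 19): Match (10+19 = 29).
(10, 18): Match (10+18 = 28).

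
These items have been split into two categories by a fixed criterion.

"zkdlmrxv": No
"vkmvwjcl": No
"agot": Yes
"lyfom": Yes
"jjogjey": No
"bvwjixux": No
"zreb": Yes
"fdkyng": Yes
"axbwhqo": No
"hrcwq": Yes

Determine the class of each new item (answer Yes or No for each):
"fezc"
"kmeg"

Yes, Yes

'Yes' ⟺ length ≤ 6.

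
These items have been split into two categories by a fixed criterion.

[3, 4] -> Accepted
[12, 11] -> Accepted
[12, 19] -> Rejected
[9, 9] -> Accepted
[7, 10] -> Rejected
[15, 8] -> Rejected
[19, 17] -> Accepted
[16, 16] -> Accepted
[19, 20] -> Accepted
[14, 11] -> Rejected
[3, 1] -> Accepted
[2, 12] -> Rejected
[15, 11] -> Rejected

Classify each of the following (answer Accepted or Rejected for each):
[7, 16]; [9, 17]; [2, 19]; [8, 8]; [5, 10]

Rejected, Rejected, Rejected, Accepted, Rejected

'Accepted' ⟺ |first − second| ≤ 2.
[7, 16]: Rejected (|7−16| = 9).
[9, 17]: Rejected (|9−17| = 8).
[2, 19]: Rejected (|2−19| = 17).
[8, 8]: Accepted (|8−8| = 0).
[5, 10]: Rejected (|5−10| = 5).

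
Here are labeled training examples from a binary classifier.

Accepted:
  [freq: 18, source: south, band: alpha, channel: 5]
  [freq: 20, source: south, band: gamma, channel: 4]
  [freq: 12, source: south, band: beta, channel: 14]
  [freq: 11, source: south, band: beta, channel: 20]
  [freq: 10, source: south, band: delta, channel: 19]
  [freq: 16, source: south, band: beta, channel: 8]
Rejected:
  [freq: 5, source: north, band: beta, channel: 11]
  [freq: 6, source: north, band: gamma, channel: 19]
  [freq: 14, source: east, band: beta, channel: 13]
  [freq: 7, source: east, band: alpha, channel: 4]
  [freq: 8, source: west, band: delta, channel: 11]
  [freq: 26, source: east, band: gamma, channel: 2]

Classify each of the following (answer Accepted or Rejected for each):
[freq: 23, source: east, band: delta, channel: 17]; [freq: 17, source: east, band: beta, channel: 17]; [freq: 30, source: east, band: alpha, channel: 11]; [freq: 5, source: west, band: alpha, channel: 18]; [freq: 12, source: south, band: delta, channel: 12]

Rejected, Rejected, Rejected, Rejected, Accepted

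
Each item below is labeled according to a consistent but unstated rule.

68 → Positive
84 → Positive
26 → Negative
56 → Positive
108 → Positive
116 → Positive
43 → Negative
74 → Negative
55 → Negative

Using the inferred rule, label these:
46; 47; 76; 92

All 'Positive' examples share one property — multiple of 4 — and every 'Negative' example lacks it.
46 → 46 = 4·11 + 2 → Negative. 47 → 47 = 4·11 + 3 → Negative. 76 → 76 = 4·19 → Positive. 92 → 92 = 4·23 → Positive.

Negative, Negative, Positive, Positive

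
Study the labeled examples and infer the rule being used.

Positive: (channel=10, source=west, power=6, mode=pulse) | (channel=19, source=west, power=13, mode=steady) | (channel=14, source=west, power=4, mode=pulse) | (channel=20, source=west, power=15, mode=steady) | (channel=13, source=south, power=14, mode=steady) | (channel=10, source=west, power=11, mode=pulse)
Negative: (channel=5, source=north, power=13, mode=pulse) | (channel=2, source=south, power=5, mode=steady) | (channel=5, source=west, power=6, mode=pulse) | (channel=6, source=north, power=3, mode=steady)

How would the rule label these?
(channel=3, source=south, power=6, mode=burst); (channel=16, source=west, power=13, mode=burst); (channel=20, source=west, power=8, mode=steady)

Negative, Positive, Positive

Every 'Positive' example satisfies: channel ≥ 10. None of the 'Negative' examples do.
(channel=3, source=south, power=6, mode=burst): Negative (channel = 3).
(channel=16, source=west, power=13, mode=burst): Positive (channel = 16).
(channel=20, source=west, power=8, mode=steady): Positive (channel = 20).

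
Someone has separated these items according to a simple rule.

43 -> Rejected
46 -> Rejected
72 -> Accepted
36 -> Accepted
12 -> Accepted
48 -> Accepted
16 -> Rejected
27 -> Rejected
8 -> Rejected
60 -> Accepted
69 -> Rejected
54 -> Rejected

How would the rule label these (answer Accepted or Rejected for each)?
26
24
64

Comparing the two groups points to one rule — multiple of 12.
26 → 26 = 12·2 + 2 → Rejected. 24 → 24 = 12·2 → Accepted. 64 → 64 = 12·5 + 4 → Rejected.

Rejected, Accepted, Rejected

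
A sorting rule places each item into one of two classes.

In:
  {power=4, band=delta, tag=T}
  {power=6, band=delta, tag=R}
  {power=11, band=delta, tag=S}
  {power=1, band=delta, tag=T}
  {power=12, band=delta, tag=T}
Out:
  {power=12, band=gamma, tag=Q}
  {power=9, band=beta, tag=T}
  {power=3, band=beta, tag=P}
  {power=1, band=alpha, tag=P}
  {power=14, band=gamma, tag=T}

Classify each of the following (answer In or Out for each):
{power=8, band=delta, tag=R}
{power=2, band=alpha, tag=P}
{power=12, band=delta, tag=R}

Rule: band is delta. This holds for each 'In' example and fails for each 'Out' one.
{power=8, band=delta, tag=R} → band is delta → In.
{power=2, band=alpha, tag=P} → band is alpha → Out.
{power=12, band=delta, tag=R} → band is delta → In.

In, Out, In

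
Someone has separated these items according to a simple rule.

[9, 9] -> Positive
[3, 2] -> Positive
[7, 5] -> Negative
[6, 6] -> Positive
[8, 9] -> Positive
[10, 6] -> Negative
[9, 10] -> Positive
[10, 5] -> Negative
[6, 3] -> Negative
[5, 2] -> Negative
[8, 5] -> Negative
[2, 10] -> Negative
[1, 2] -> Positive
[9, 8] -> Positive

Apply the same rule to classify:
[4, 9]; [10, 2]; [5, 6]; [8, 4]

Negative, Negative, Positive, Negative

The distinguishing property — |first − second| ≤ 1 — holds for all the 'Positive' cases and none of the 'Negative' cases.
[4, 9] — |4−9| = 5, hence Negative. [10, 2] — |10−2| = 8, hence Negative. [5, 6] — |5−6| = 1, hence Positive. [8, 4] — |8−4| = 4, hence Negative.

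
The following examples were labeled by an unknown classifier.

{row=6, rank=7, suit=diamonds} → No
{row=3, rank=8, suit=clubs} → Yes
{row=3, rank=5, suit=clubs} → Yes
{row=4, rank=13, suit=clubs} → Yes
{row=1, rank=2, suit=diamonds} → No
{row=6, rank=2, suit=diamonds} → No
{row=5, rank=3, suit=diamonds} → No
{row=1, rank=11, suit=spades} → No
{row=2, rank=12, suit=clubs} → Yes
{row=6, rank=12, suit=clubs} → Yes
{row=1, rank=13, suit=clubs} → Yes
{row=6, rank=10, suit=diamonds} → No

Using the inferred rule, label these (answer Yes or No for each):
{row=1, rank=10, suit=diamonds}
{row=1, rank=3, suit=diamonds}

Checking candidate rules against both groups, what survives is: suit is clubs.
{row=1, rank=10, suit=diamonds}: No (suit is diamonds). {row=1, rank=3, suit=diamonds}: No (suit is diamonds).

No, No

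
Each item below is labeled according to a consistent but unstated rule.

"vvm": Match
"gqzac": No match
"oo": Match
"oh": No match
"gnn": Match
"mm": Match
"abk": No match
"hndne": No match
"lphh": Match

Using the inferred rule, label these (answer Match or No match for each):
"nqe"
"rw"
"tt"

One predicate separates the groups cleanly: has a double letter.
"nqe": no doubled letter, fails the rule → No match.
"rw": no doubled letter, fails the rule → No match.
"tt": 'tt' doubled, checks out → Match.

No match, No match, Match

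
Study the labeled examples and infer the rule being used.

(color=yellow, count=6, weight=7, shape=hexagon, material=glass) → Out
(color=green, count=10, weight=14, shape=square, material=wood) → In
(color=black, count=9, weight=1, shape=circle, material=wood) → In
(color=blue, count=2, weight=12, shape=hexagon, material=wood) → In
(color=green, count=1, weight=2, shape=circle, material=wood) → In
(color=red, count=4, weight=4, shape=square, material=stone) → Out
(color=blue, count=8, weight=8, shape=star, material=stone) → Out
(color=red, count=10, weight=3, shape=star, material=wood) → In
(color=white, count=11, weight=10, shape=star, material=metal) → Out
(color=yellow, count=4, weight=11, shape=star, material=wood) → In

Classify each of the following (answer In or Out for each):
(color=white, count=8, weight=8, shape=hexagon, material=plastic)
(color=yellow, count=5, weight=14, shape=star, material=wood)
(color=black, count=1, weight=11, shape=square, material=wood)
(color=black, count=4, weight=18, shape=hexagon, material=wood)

Out, In, In, In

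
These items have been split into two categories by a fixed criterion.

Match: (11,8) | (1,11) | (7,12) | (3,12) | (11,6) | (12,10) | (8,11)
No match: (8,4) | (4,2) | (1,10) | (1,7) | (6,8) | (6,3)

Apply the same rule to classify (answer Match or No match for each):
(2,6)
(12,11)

One predicate separates the groups cleanly: max ≥ 11.

No match, Match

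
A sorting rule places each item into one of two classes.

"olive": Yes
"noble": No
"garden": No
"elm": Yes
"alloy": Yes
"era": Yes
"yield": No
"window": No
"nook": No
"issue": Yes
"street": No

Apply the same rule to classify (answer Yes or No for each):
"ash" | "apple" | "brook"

Checking candidate rules against both groups, what survives is: starts with a vowel.
"ash" → starts with 'a' → Yes.
"apple" → starts with 'a' → Yes.
"brook" → starts with 'b' → No.

Yes, Yes, No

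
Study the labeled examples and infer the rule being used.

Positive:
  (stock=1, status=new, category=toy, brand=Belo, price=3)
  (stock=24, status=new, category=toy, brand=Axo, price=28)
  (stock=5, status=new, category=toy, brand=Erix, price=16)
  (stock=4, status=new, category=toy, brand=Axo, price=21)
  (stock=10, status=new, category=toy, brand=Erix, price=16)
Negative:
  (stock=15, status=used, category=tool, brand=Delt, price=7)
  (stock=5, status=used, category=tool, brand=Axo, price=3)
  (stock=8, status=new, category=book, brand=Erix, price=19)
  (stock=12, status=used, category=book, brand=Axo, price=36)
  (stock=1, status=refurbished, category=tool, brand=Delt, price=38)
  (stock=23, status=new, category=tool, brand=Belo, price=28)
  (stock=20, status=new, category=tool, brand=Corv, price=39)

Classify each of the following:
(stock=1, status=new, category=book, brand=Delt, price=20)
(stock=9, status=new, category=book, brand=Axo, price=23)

Negative, Negative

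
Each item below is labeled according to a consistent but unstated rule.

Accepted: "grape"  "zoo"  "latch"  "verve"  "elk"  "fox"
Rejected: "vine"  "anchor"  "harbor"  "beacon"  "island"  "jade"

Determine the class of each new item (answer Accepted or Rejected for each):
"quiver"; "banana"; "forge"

The rule appears to be: odd length.
"quiver": length 6, fails this test → Rejected. "banana": length 6, fails this test → Rejected. "forge": length 5, fits → Accepted.

Rejected, Rejected, Accepted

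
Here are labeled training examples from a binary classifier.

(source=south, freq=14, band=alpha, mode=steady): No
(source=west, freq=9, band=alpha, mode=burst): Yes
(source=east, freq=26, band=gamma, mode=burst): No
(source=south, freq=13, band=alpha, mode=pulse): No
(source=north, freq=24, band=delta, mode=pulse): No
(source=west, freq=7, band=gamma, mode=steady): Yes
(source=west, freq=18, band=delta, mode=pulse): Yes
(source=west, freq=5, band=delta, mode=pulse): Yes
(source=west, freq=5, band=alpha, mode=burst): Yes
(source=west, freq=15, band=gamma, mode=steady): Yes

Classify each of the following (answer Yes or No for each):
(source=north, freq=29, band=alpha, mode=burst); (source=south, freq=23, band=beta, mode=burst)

No, No

Checking candidate rules against both groups, what survives is: source is west.
(source=north, freq=29, band=alpha, mode=burst) → source is north → No.
(source=south, freq=23, band=beta, mode=burst) → source is south → No.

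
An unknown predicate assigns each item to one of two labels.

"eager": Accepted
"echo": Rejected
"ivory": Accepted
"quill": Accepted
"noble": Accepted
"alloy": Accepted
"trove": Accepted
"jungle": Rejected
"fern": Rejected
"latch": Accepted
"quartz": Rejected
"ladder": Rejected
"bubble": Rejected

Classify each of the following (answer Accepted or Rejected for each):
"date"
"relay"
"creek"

Rejected, Accepted, Accepted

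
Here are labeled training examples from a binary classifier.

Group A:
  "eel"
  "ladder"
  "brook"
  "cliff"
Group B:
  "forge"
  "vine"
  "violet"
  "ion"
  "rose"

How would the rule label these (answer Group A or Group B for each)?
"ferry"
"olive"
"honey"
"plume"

'Group A' ⟺ has a double letter.
"ferry": 'rr' doubled — meets the rule, so Group A.
"olive": no doubled letter — doesn't qualify, so Group B.
"honey": no doubled letter — doesn't qualify, so Group B.
"plume": no doubled letter — doesn't qualify, so Group B.

Group A, Group B, Group B, Group B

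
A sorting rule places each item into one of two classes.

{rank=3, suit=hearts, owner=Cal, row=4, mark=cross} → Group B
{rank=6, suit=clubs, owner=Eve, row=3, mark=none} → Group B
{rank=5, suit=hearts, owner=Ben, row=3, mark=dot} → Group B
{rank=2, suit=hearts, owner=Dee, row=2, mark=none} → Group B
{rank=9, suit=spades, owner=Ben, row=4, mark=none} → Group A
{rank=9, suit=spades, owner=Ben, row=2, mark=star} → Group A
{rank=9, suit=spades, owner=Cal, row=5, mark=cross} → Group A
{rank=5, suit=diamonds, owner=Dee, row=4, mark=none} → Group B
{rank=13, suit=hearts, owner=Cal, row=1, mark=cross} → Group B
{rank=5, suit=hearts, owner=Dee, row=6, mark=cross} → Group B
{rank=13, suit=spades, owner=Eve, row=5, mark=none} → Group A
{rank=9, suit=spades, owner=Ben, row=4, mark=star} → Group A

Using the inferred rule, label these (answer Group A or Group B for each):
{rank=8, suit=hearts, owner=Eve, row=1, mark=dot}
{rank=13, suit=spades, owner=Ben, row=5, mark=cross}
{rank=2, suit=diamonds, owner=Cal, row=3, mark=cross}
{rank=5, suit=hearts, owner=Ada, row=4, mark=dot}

Group B, Group A, Group B, Group B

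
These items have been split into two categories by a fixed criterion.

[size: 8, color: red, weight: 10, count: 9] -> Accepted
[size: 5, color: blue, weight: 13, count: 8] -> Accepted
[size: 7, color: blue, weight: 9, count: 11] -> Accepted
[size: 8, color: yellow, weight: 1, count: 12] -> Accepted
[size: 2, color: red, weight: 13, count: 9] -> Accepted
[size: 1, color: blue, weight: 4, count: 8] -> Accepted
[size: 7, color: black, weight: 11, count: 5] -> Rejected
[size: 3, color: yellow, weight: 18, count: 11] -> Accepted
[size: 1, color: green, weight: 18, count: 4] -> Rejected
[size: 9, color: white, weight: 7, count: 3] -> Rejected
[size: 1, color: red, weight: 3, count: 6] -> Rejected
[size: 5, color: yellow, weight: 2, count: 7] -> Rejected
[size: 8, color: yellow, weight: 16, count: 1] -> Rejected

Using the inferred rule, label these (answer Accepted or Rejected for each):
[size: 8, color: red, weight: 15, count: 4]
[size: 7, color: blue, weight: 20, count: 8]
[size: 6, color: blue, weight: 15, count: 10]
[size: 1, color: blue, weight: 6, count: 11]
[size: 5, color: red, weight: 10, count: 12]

Rejected, Accepted, Accepted, Accepted, Accepted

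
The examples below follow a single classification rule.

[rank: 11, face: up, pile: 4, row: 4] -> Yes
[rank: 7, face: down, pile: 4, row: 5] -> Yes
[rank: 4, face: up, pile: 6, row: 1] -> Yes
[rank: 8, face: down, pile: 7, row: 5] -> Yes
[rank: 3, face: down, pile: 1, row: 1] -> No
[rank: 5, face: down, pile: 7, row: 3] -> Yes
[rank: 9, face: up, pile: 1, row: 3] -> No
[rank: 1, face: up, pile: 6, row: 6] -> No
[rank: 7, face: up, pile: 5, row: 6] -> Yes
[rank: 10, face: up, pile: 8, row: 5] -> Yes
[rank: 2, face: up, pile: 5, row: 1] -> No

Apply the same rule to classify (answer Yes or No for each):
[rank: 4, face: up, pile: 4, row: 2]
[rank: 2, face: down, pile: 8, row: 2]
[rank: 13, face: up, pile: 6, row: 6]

'Yes' ⟺ pile ≥ 4 AND rank ≥ 3.
[rank: 4, face: up, pile: 4, row: 2]: pile = 4, rank = 4, fits → Yes. [rank: 2, face: down, pile: 8, row: 2]: pile = 8, rank = 2, doesn't match → No. [rank: 13, face: up, pile: 6, row: 6]: pile = 6, rank = 13, fits → Yes.

Yes, No, Yes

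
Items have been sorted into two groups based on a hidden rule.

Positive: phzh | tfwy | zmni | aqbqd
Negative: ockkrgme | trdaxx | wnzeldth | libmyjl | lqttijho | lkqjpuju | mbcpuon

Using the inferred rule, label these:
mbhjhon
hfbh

Negative, Positive

The rule appears to be: length ≤ 5.
mbhjhon: Negative (length 7).
hfbh: Positive (length 4).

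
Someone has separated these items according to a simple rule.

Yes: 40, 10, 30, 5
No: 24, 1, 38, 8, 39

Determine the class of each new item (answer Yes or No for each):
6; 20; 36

No, Yes, No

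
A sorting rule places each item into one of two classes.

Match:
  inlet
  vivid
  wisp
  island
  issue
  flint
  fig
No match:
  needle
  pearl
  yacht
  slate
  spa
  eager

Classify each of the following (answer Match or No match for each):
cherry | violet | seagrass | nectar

No match, Match, No match, No match

Every 'Match' example satisfies: contains 'i'. None of the 'No match' examples do.
cherry: no 'i' — does not pass, so No match. violet: has 'i' — checks out, so Match. seagrass: no 'i' — does not pass, so No match. nectar: no 'i' — does not pass, so No match.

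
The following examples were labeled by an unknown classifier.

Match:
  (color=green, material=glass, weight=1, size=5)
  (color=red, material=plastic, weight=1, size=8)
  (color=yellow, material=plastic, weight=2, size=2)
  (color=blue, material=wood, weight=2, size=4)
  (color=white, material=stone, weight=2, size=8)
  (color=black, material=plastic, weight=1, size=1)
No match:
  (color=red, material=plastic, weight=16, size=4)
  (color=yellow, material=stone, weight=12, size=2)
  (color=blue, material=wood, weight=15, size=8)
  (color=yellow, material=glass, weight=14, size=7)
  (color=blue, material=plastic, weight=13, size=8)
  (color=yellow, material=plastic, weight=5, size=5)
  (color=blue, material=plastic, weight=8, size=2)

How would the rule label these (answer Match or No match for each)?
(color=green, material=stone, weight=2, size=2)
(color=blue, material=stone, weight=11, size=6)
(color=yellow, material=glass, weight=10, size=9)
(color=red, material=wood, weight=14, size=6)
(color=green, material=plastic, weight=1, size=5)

Match, No match, No match, No match, Match

A rule that fits every label: weight ≤ 2 — true of each 'Match' example, false of each 'No match' one.
(color=green, material=stone, weight=2, size=2): weight = 2, meets the rule → Match.
(color=blue, material=stone, weight=11, size=6): weight = 11, fails this test → No match.
(color=yellow, material=glass, weight=10, size=9): weight = 10, fails this test → No match.
(color=red, material=wood, weight=14, size=6): weight = 14, fails this test → No match.
(color=green, material=plastic, weight=1, size=5): weight = 1, meets the rule → Match.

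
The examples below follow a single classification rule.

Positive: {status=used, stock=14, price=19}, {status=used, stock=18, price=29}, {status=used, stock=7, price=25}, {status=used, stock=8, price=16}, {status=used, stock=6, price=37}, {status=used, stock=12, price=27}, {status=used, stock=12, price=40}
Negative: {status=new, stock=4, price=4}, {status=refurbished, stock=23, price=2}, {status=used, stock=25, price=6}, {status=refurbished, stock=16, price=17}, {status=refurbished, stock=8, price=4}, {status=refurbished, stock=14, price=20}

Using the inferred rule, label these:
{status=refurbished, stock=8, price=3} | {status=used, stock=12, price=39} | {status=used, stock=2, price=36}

The simplest hypothesis consistent with all the labels is: status is used AND price ≥ 16.
{status=refurbished, stock=8, price=3}: status is refurbished, price = 3 — doesn't qualify, so Negative.
{status=used, stock=12, price=39}: status is used, price = 39 — checks out, so Positive.
{status=used, stock=2, price=36}: status is used, price = 36 — checks out, so Positive.

Negative, Positive, Positive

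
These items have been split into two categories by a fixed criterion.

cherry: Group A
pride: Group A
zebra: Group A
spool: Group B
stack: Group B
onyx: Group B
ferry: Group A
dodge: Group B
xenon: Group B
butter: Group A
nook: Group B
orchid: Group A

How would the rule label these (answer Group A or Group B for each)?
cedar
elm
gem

The pattern is that an item is 'Group A' exactly when: contains 'r'.

Group A, Group B, Group B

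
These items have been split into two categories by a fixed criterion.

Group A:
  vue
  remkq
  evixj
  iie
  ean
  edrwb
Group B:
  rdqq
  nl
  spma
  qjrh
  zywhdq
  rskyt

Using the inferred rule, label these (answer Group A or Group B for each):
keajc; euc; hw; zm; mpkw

Group A, Group A, Group B, Group B, Group B

Comparing the two groups points to one rule — contains 'e'.
keajc: has 'e' — matches, so Group A.
euc: has 'e' — matches, so Group A.
hw: no 'e' — fails this test, so Group B.
zm: no 'e' — fails this test, so Group B.
mpkw: no 'e' — fails this test, so Group B.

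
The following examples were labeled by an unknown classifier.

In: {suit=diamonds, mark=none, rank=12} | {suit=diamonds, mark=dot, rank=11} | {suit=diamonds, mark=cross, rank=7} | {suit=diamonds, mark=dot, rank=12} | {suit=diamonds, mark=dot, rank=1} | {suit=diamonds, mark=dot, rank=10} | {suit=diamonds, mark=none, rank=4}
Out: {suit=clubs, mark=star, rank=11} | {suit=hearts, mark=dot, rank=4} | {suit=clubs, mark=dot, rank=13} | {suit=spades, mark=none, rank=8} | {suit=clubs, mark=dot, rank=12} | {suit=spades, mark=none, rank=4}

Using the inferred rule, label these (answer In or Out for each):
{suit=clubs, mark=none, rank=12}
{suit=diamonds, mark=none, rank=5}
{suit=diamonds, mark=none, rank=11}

Comparing the two groups points to one rule — suit is diamonds.

Out, In, In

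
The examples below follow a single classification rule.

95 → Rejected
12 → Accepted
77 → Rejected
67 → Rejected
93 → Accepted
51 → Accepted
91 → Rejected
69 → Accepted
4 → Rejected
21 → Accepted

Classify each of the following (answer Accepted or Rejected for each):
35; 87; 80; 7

Rejected, Accepted, Rejected, Rejected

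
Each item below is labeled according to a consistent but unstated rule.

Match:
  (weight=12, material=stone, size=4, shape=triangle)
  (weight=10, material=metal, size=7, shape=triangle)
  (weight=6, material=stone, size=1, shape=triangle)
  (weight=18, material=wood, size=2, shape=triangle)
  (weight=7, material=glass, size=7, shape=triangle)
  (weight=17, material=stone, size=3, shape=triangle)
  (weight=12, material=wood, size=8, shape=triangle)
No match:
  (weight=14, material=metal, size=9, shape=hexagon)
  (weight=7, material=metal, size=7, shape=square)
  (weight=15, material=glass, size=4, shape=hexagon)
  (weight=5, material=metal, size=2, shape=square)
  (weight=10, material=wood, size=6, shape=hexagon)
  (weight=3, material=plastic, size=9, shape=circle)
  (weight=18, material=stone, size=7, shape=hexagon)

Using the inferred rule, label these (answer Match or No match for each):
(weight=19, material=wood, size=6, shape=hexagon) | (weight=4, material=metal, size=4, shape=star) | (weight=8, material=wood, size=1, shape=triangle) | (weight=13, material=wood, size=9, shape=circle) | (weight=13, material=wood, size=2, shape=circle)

No match, No match, Match, No match, No match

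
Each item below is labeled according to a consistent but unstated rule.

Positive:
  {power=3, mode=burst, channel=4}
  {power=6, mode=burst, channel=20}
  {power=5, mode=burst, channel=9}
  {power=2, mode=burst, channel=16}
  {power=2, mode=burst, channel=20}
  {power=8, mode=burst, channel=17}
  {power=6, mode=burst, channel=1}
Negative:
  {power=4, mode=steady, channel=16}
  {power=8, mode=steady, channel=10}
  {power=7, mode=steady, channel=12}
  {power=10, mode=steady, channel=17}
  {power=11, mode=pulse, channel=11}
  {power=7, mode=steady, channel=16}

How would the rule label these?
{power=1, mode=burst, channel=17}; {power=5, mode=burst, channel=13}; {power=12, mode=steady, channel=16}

Positive, Positive, Negative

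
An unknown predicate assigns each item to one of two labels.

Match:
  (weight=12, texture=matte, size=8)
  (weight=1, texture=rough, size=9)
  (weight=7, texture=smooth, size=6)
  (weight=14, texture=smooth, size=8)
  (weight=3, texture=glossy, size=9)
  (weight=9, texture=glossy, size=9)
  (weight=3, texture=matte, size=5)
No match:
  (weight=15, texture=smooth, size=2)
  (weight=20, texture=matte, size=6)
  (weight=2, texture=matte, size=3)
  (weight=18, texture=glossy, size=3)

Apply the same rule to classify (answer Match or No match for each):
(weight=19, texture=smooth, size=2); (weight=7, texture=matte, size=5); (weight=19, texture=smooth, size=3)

The classifier is using: weight ≤ 14 AND size ≥ 5.
(weight=19, texture=smooth, size=2) → weight = 19, size = 2 → No match.
(weight=7, texture=matte, size=5) → weight = 7, size = 5 → Match.
(weight=19, texture=smooth, size=3) → weight = 19, size = 3 → No match.

No match, Match, No match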